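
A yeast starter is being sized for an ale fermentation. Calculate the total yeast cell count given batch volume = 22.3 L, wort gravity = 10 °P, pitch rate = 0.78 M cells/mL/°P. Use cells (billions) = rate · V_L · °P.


cells = 0.78 · 22.3 · 10

173.9400 billion cells


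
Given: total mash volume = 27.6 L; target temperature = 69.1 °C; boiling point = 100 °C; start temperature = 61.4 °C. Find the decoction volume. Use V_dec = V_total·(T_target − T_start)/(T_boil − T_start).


V_dec = 27.6·(69.1 − 61.4)/(100 − 61.4)

5.5057 L


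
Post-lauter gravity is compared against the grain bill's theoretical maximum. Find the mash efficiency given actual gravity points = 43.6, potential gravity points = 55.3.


efficiency = actual / potential × 100
efficiency = 43.6 / 55.3 × 100

78.8427 %


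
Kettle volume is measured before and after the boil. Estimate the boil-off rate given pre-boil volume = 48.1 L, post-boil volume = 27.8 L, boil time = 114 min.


rate = (V_pre − V_post) / (t_min/60)
rate = (48.1 − 27.8) / (114/60)

10.6842 L/hr


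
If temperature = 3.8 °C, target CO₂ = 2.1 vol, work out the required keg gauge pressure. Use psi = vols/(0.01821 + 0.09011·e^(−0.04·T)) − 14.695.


psi = 2.1/(0.01821 + 0.09011·e^(−0.04·3.8)) − 14.695

7.2684 psi


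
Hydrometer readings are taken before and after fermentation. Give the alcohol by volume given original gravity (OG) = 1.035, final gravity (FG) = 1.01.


ABV = (OG − FG) · 131.25
ABV = (1.035 − 1.01) · 131.25

3.2812 % ABV


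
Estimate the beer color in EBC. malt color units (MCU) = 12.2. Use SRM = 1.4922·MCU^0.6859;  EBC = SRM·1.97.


SRM = 1.4922·12.2^0.6859 = 8.2978
EBC = 8.2978·1.97

16.3466 EBC


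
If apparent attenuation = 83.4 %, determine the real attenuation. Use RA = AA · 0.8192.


RA = 83.4 · 0.8192

68.3213 %


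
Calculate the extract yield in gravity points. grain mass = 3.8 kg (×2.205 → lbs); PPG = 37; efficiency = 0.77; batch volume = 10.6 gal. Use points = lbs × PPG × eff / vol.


lbs = 3.8 × 2.205 = 8.3790
points = 8.3790 × 37 × 0.77 / 10.6

22.5205 points


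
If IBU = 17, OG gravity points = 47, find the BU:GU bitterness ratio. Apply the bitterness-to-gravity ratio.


BU:GU = IBU / OG_points
BU:GU = 17 / 47

0.3617


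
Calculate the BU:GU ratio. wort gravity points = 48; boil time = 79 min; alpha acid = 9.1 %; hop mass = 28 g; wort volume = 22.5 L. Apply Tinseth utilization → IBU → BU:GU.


U = 1.65·0.000125^(GP/1000)·(1−e^(−0.04t))/4.15;  IBU = (α/100)·m·U·1000/V;  BU:GU = IBU/GP
U = 1.65·0.000125^(48/1000)·(1−e^(−0.04·79))/4.15 = 0.2473
IBU = (9.1/100)·28·0.2473·1000/22.5 = 28.0077
BU:GU = 28.0077/48

0.5835


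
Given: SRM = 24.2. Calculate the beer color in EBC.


EBC = SRM · 1.97
EBC = 24.2 · 1.97

47.6740 EBC


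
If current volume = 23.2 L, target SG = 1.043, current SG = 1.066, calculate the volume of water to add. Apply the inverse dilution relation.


V_water = V·((SG_curr − 1)/(SG_target − 1) − 1)
V_water = 23.2·((1.066 − 1)/(1.043 − 1) − 1)

12.4093 L


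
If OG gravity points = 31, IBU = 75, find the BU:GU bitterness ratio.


BU:GU = IBU / OG_points
BU:GU = 75 / 31

2.4194


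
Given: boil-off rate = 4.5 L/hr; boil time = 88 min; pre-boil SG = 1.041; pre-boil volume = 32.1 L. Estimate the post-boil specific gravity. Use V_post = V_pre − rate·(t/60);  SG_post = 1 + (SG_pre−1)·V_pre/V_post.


V_post = 32.1 − 4.5·(88/60) = 25.5000
SG_post = 1 + (1.041 − 1)·32.1/25.5000

1.0516


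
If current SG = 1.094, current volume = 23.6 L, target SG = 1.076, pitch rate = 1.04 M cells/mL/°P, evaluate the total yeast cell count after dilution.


V_w = V·((SG_c−1)/(SG_t−1)−1);  °P = 259 − 259/SG_t;  cells = rate·(V+V_w)·°P
V_w = 23.6·((1.094−1)/(1.076−1)−1) = 5.5895
V_final = 23.6 + 5.5895 = 29.1895
°P = 259 − 259/1.076 = 18.2937
cells = 1.04·29.1895·18.2937

555.3422 billion cells


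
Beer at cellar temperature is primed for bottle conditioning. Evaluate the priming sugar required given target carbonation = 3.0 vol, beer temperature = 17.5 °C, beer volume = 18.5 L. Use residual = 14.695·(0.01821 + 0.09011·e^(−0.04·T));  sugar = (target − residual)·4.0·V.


residual = 14.695·(0.01821 + 0.09011·e^(−0.04·17.5)) = 0.9252
sugar = (3.0 − 0.9252)·4.0·18.5

153.5383 g


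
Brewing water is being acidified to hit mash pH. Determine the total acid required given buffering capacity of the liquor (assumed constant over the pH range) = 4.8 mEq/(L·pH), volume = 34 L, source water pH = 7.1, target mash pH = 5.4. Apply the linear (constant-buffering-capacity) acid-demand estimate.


acid = buffering capacity · (pH_source − pH_target) · V
acid = 4.8 · (7.1 − 5.4) · 34

277.4400 mEq


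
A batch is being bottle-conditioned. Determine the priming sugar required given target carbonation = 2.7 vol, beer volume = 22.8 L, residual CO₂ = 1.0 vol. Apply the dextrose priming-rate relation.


sugar = (target − residual)·4.0·V
sugar = (2.7 − 1.0)·4.0·22.8

155.0400 g


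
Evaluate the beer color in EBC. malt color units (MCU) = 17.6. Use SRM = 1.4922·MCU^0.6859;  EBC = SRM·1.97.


SRM = 1.4922·17.6^0.6859 = 10.6690
EBC = 10.6690·1.97

21.0180 EBC


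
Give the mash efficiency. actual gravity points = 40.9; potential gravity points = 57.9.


efficiency = actual / potential × 100
efficiency = 40.9 / 57.9 × 100

70.6390 %


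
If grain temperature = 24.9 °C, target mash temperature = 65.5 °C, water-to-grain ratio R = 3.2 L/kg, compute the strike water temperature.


T_strike = (0.41/R)·(T_mash − T_grain) + T_mash
T_strike = (0.41/3.2)·(65.5 − 24.9) + 65.5

70.7019 °C


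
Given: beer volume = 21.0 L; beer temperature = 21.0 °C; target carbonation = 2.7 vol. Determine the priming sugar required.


residual = 14.695·(0.01821 + 0.09011·e^(−0.04·T));  sugar = (target − residual)·4.0·V
residual = 14.695·(0.01821 + 0.09011·e^(−0.04·21.0)) = 0.8393
sugar = (2.7 − 0.8393)·4.0·21.0

156.3028 g


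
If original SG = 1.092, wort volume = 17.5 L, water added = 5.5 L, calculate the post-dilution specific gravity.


SG_new = 1 + (SG_old − 1)·V_old/(V_old + V_water)
pts = (1.092 − 1)·1000·17.5/(17.5 + 5.5) = 70.0000
SG_new = 1 + 70.0000/1000

1.0700


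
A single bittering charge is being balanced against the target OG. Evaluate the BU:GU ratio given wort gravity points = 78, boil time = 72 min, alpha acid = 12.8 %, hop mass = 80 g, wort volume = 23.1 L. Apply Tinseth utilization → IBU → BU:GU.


U = 1.65·0.000125^(GP/1000)·(1−e^(−0.04t))/4.15;  IBU = (α/100)·m·U·1000/V;  BU:GU = IBU/GP
U = 1.65·0.000125^(78/1000)·(1−e^(−0.04·72))/4.15 = 0.1862
IBU = (12.8/100)·80·0.1862·1000/23.1 = 82.5264
BU:GU = 82.5264/78

1.0580


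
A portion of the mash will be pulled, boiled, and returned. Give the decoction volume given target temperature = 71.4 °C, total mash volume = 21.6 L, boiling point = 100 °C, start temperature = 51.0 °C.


V_dec = V_total·(T_target − T_start)/(T_boil − T_start)
V_dec = 21.6·(71.4 − 51.0)/(100 − 51.0)

8.9927 L


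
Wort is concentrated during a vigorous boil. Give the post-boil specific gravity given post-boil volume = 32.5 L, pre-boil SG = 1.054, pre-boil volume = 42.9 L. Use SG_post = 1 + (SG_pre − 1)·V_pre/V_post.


pts_pre = (1.054 − 1)·1000 = 54.0000
pts_post = 54.0000·42.9/32.5 = 71.2800
SG_post = 1 + 71.2800/1000

1.0713


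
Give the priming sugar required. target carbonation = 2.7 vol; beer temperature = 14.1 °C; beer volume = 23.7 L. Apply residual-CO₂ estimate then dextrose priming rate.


residual = 14.695·(0.01821 + 0.09011·e^(−0.04·T));  sugar = (target − residual)·4.0·V
residual = 14.695·(0.01821 + 0.09011·e^(−0.04·14.1)) = 1.0210
sugar = (2.7 − 1.0210)·4.0·23.7

159.1737 g


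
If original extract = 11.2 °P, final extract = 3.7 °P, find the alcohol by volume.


SG = 259/(259 − P);  ABV = (OG − FG)·131.25
OG = 259/(259 − 11.2) = 1.0452
FG = 259/(259 − 3.7) = 1.0145
ABV = (1.0452 − 1.0145)·131.25

4.0300 % ABV


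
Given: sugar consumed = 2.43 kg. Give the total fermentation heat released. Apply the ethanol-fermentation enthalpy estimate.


Q = m_sugar · 590 kJ/kg
Q = 2.43 · 590

1433.7000 kJ


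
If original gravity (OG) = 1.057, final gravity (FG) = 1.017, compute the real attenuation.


AA = (OG−FG)/(OG−1)·100;  RA = AA·0.8192
AA = (1.057 − 1.017)/(1.057 − 1)·100 = 70.1754
RA = 70.1754·0.8192

57.4877 %


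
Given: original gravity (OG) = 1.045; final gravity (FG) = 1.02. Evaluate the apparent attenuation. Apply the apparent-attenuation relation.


AA = (OG − FG)/(OG − 1) · 100
AA = (1.045 − 1.02)/(1.045 − 1) · 100

55.5556 %


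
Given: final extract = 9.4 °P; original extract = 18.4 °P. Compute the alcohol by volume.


SG = 259/(259 − P);  ABV = (OG − FG)·131.25
OG = 259/(259 − 18.4) = 1.0765
FG = 259/(259 − 9.4) = 1.0377
ABV = (1.0765 − 1.0377)·131.25

5.0945 % ABV


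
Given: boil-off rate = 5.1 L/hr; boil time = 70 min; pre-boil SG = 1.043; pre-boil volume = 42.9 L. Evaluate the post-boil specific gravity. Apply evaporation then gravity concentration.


V_post = V_pre − rate·(t/60);  SG_post = 1 + (SG_pre−1)·V_pre/V_post
V_post = 42.9 − 5.1·(70/60) = 36.9500
SG_post = 1 + (1.043 − 1)·42.9/36.9500

1.0499


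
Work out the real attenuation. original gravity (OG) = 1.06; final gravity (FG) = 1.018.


AA = (OG−FG)/(OG−1)·100;  RA = AA·0.8192
AA = (1.06 − 1.018)/(1.06 − 1)·100 = 70.0000
RA = 70.0000·0.8192

57.3440 %


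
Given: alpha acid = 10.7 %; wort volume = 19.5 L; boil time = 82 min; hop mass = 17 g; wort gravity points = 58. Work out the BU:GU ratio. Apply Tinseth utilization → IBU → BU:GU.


U = 1.65·0.000125^(GP/1000)·(1−e^(−0.04t))/4.15;  IBU = (α/100)·m·U·1000/V;  BU:GU = IBU/GP
U = 1.65·0.000125^(58/1000)·(1−e^(−0.04·82))/4.15 = 0.2272
IBU = (10.7/100)·17·0.2272·1000/19.5 = 21.1933
BU:GU = 21.1933/58

0.3654


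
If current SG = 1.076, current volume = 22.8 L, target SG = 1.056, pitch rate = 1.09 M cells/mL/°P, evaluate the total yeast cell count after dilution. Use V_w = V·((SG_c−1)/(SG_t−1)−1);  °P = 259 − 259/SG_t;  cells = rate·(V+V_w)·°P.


V_w = 22.8·((1.076−1)/(1.056−1)−1) = 8.1429
V_final = 22.8 + 8.1429 = 30.9429
°P = 259 − 259/1.056 = 13.7348
cells = 1.09·30.9429·13.7348

463.2450 billion cells


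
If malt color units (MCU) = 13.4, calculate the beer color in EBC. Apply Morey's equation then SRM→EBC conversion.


SRM = 1.4922·MCU^0.6859;  EBC = SRM·1.97
SRM = 1.4922·13.4^0.6859 = 8.8493
EBC = 8.8493·1.97

17.4331 EBC


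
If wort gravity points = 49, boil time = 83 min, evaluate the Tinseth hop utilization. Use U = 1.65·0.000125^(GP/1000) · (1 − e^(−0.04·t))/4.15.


bigness = 1.65·0.000125^(49/1000) = 1.0623
boil_factor = (1 − e^(−0.04·83))/4.15 = 0.2323
U = 1.0623 · 0.2323

0.2467


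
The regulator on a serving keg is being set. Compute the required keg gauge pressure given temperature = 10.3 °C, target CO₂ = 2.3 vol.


psi = vols/(0.01821 + 0.09011·e^(−0.04·T)) − 14.695
psi = 2.3/(0.01821 + 0.09011·e^(−0.04·10.3)) − 14.695

14.8330 psi


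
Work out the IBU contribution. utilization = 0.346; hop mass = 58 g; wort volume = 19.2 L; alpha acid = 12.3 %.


IBU = (α/100)·mass·U·1000 / V
IBU = (12.3/100)·58·0.346·1000 / 19.2

128.5606 IBU


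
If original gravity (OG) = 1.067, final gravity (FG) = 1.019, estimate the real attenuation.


AA = (OG−FG)/(OG−1)·100;  RA = AA·0.8192
AA = (1.067 − 1.019)/(1.067 − 1)·100 = 71.6418
RA = 71.6418·0.8192

58.6890 %


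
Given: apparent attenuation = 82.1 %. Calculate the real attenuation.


RA = AA · 0.8192
RA = 82.1 · 0.8192

67.2563 %


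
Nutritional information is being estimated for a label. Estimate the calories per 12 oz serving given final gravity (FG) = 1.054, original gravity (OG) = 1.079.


ABW = (OG−FG)·131.25·0.79/FG;  °P = 259 − 259/SG (for OG→OE and FG→AE);  RE = 0.1808·OE + 0.8192·AE;  Cal = (6.9·ABW + 4·(RE−0.1))·FG·3.55
ABW = (1.079 − 1.054)·131.25·0.79/1.054 = 2.4594
OE = 259 − 259/1.079 = 18.9629 °P
AE = 259 − 259/1.054 = 13.2694 °P
RE = 0.1808·18.9629 + 0.8192·13.2694 = 14.2988 °P
Cal = (6.9·2.4594 + 4·(14.2988−0.1))·1.054·3.55

276.0067 kcal


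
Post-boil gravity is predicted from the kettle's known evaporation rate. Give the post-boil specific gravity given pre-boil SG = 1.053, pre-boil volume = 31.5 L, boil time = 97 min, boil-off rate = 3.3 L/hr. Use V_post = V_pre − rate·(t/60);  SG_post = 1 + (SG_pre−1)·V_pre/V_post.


V_post = 31.5 − 3.3·(97/60) = 26.1650
SG_post = 1 + (1.053 − 1)·31.5/26.1650

1.0638


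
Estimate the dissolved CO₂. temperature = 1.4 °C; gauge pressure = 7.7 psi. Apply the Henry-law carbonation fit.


vols = (P + 14.695)·(0.01821 + 0.09011·e^(−0.04·T))
vols = (7.7 + 14.695)·(0.01821 + 0.09011·e^(−0.04·1.4))

2.3159 volumes


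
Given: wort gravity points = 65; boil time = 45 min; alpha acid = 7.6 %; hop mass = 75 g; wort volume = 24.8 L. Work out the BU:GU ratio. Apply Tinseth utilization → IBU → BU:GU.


U = 1.65·0.000125^(GP/1000)·(1−e^(−0.04t))/4.15;  IBU = (α/100)·m·U·1000/V;  BU:GU = IBU/GP
U = 1.65·0.000125^(65/1000)·(1−e^(−0.04·45))/4.15 = 0.1850
IBU = (7.6/100)·75·0.1850·1000/24.8 = 42.5294
BU:GU = 42.5294/65

0.6543


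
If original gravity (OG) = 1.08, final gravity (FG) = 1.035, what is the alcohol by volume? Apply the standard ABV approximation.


ABV = (OG − FG) · 131.25
ABV = (1.08 − 1.035) · 131.25

5.9063 % ABV


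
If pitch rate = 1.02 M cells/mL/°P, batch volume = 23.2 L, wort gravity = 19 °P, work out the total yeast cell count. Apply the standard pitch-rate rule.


cells (billions) = rate · V_L · °P
cells = 1.02 · 23.2 · 19

449.6160 billion cells


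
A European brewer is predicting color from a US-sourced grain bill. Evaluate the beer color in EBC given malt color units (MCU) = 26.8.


SRM = 1.4922·MCU^0.6859;  EBC = SRM·1.97
SRM = 1.4922·26.8^0.6859 = 14.2359
EBC = 14.2359·1.97

28.0447 EBC


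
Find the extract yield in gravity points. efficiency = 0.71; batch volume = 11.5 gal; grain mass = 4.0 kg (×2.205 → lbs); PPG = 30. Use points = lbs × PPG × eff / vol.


lbs = 4.0 × 2.205 = 8.8200
points = 8.8200 × 30 × 0.71 / 11.5

16.3362 points


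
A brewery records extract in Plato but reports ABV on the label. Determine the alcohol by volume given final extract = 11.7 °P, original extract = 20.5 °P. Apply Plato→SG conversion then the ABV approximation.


SG = 259/(259 − P);  ABV = (OG − FG)·131.25
OG = 259/(259 − 20.5) = 1.0860
FG = 259/(259 − 11.7) = 1.0473
ABV = (1.0860 − 1.0473)·131.25

5.0719 % ABV


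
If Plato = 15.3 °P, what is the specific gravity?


SG = 259/(259 − P)
SG = 259/(259 − 15.3)

1.0628


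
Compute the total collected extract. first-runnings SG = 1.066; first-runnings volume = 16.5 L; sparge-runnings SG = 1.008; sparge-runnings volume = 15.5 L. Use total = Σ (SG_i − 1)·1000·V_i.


first = (1.066 − 1)·1000·16.5 = 1089.0000
sparge = (1.008 − 1)·1000·15.5 = 124.0000
total = 1089.0000 + 124.0000

1213.0000 gravity·L


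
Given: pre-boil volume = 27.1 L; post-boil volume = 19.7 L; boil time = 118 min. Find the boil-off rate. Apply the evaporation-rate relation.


rate = (V_pre − V_post) / (t_min/60)
rate = (27.1 − 19.7) / (118/60)

3.7627 L/hr


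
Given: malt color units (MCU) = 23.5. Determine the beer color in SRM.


SRM = 1.4922 · MCU^0.6859
SRM = 1.4922 · 23.5^0.6859

13.0090 SRM


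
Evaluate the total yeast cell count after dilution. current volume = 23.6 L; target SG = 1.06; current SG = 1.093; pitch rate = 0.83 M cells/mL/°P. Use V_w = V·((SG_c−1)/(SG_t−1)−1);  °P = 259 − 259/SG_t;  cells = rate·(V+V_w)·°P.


V_w = 23.6·((1.093−1)/(1.06−1)−1) = 12.9800
V_final = 23.6 + 12.9800 = 36.5800
°P = 259 − 259/1.06 = 14.6604
cells = 0.83·36.5800·14.6604

445.1096 billion cells


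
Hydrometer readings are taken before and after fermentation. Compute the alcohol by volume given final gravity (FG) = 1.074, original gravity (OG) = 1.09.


ABV = (OG − FG) · 131.25
ABV = (1.09 − 1.074) · 131.25

2.1000 % ABV


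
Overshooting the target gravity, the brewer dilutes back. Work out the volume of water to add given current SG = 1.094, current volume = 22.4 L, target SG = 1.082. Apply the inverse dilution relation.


V_water = V·((SG_curr − 1)/(SG_target − 1) − 1)
V_water = 22.4·((1.094 − 1)/(1.082 − 1) − 1)

3.2780 L


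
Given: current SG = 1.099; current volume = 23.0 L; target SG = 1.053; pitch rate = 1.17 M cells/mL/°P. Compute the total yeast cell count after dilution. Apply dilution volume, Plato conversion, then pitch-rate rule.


V_w = V·((SG_c−1)/(SG_t−1)−1);  °P = 259 − 259/SG_t;  cells = rate·(V+V_w)·°P
V_w = 23.0·((1.099−1)/(1.053−1)−1) = 19.9623
V_final = 23.0 + 19.9623 = 42.9623
°P = 259 − 259/1.053 = 13.0361
cells = 1.17·42.9623·13.0361

655.2700 billion cells


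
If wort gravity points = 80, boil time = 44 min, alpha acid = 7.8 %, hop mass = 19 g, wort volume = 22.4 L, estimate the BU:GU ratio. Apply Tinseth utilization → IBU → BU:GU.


U = 1.65·0.000125^(GP/1000)·(1−e^(−0.04t))/4.15;  IBU = (α/100)·m·U·1000/V;  BU:GU = IBU/GP
U = 1.65·0.000125^(80/1000)·(1−e^(−0.04·44))/4.15 = 0.1604
IBU = (7.8/100)·19·0.1604·1000/22.4 = 10.6120
BU:GU = 10.6120/80

0.1326


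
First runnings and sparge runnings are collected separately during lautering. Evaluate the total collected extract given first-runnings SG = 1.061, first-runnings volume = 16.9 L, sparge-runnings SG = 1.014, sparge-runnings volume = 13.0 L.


total = Σ (SG_i − 1)·1000·V_i
first = (1.061 − 1)·1000·16.9 = 1030.9000
sparge = (1.014 − 1)·1000·13.0 = 182.0000
total = 1030.9000 + 182.0000

1212.9000 gravity·L


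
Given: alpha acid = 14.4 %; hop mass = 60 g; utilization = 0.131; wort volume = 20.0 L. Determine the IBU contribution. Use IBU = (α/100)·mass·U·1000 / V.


IBU = (14.4/100)·60·0.131·1000 / 20.0

56.5920 IBU


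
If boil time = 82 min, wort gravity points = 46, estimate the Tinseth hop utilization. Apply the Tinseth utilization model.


U = 1.65·0.000125^(GP/1000) · (1 − e^(−0.04·t))/4.15
bigness = 1.65·0.000125^(46/1000) = 1.0913
boil_factor = (1 − e^(−0.04·82))/4.15 = 0.2319
U = 1.0913 · 0.2319

0.2531


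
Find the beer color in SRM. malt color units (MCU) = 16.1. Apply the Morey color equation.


SRM = 1.4922 · MCU^0.6859
SRM = 1.4922 · 16.1^0.6859

10.0367 SRM


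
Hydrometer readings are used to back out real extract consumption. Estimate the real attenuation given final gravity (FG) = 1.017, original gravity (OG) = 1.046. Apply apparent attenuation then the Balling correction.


AA = (OG−FG)/(OG−1)·100;  RA = AA·0.8192
AA = (1.046 − 1.017)/(1.046 − 1)·100 = 63.0435
RA = 63.0435·0.8192

51.6452 %


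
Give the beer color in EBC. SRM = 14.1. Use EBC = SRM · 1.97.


EBC = 14.1 · 1.97

27.7770 EBC


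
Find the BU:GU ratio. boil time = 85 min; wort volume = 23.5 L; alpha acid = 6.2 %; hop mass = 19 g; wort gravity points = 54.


U = 1.65·0.000125^(GP/1000)·(1−e^(−0.04t))/4.15;  IBU = (α/100)·m·U·1000/V;  BU:GU = IBU/GP
U = 1.65·0.000125^(54/1000)·(1−e^(−0.04·85))/4.15 = 0.2366
IBU = (6.2/100)·19·0.2366·1000/23.5 = 11.8578
BU:GU = 11.8578/54

0.2196


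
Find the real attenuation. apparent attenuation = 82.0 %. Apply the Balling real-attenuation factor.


RA = AA · 0.8192
RA = 82.0 · 0.8192

67.1744 %


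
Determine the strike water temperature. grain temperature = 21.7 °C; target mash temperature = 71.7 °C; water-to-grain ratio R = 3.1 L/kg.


T_strike = (0.41/R)·(T_mash − T_grain) + T_mash
T_strike = (0.41/3.1)·(71.7 − 21.7) + 71.7

78.3129 °C


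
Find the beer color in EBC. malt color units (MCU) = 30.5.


SRM = 1.4922·MCU^0.6859;  EBC = SRM·1.97
SRM = 1.4922·30.5^0.6859 = 15.5564
EBC = 15.5564·1.97

30.6461 EBC


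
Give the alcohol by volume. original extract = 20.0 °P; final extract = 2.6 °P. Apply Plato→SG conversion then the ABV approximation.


SG = 259/(259 − P);  ABV = (OG − FG)·131.25
OG = 259/(259 − 20.0) = 1.0837
FG = 259/(259 − 2.6) = 1.0101
ABV = (1.0837 − 1.0101)·131.25

9.6523 % ABV


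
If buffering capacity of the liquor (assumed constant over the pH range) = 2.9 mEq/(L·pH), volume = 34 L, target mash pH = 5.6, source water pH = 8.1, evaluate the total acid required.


acid = buffering capacity · (pH_source − pH_target) · V
acid = 2.9 · (8.1 − 5.6) · 34

246.5000 mEq


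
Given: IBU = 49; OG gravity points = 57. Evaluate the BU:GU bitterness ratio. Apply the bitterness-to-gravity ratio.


BU:GU = IBU / OG_points
BU:GU = 49 / 57

0.8596


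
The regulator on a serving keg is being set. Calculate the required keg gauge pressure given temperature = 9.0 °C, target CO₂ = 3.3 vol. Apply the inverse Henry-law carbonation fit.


psi = vols/(0.01821 + 0.09011·e^(−0.04·T)) − 14.695
psi = 3.3/(0.01821 + 0.09011·e^(−0.04·9.0)) − 14.695

26.0067 psi


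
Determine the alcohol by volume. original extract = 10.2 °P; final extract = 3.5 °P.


SG = 259/(259 − P);  ABV = (OG − FG)·131.25
OG = 259/(259 − 10.2) = 1.0410
FG = 259/(259 − 3.5) = 1.0137
ABV = (1.0410 − 1.0137)·131.25

3.5829 % ABV


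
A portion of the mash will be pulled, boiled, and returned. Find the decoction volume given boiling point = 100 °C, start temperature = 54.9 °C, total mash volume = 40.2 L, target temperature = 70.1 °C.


V_dec = V_total·(T_target − T_start)/(T_boil − T_start)
V_dec = 40.2·(70.1 − 54.9)/(100 − 54.9)

13.5486 L


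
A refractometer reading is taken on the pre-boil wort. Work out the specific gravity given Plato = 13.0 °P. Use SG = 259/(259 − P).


SG = 259/(259 − 13.0)

1.0528


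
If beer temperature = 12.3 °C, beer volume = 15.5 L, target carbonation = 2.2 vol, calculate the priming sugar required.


residual = 14.695·(0.01821 + 0.09011·e^(−0.04·T));  sugar = (target − residual)·4.0·V
residual = 14.695·(0.01821 + 0.09011·e^(−0.04·12.3)) = 1.0772
sugar = (2.2 − 1.0772)·4.0·15.5

69.6139 g


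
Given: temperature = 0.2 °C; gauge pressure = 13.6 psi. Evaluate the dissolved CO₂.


vols = (P + 14.695)·(0.01821 + 0.09011·e^(−0.04·T))
vols = (13.6 + 14.695)·(0.01821 + 0.09011·e^(−0.04·0.2))

3.0446 volumes


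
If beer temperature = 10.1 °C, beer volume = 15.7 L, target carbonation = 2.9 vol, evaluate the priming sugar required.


residual = 14.695·(0.01821 + 0.09011·e^(−0.04·T));  sugar = (target − residual)·4.0·V
residual = 14.695·(0.01821 + 0.09011·e^(−0.04·10.1)) = 1.1517
sugar = (2.9 − 1.1517)·4.0·15.7

109.7953 g


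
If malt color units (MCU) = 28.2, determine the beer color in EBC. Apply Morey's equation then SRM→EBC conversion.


SRM = 1.4922·MCU^0.6859;  EBC = SRM·1.97
SRM = 1.4922·28.2^0.6859 = 14.7419
EBC = 14.7419·1.97

29.0415 EBC


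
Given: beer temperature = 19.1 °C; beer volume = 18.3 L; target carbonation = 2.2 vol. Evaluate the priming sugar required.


residual = 14.695·(0.01821 + 0.09011·e^(−0.04·T));  sugar = (target − residual)·4.0·V
residual = 14.695·(0.01821 + 0.09011·e^(−0.04·19.1)) = 0.8844
sugar = (2.2 − 0.8844)·4.0·18.3

96.3025 g


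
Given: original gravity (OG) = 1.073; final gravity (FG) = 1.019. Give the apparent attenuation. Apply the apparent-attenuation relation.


AA = (OG − FG)/(OG − 1) · 100
AA = (1.073 − 1.019)/(1.073 − 1) · 100

73.9726 %


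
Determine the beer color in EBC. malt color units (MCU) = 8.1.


SRM = 1.4922·MCU^0.6859;  EBC = SRM·1.97
SRM = 1.4922·8.1^0.6859 = 6.2655
EBC = 6.2655·1.97

12.3431 EBC


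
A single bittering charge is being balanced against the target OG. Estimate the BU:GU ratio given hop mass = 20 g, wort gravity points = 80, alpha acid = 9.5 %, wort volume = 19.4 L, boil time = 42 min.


U = 1.65·0.000125^(GP/1000)·(1−e^(−0.04t))/4.15;  IBU = (α/100)·m·U·1000/V;  BU:GU = IBU/GP
U = 1.65·0.000125^(80/1000)·(1−e^(−0.04·42))/4.15 = 0.1576
IBU = (9.5/100)·20·0.1576·1000/19.4 = 15.4371
BU:GU = 15.4371/80

0.1930


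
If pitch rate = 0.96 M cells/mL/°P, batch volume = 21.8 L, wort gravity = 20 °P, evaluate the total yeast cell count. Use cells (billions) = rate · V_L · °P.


cells = 0.96 · 21.8 · 20

418.5600 billion cells


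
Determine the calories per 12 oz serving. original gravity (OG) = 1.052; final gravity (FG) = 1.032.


ABW = (OG−FG)·131.25·0.79/FG;  °P = 259 − 259/SG (for OG→OE and FG→AE);  RE = 0.1808·OE + 0.8192·AE;  Cal = (6.9·ABW + 4·(RE−0.1))·FG·3.55
ABW = (1.052 − 1.032)·131.25·0.79/1.032 = 2.0094
OE = 259 − 259/1.052 = 12.8023 °P
AE = 259 − 259/1.032 = 8.0310 °P
RE = 0.1808·12.8023 + 0.8192·8.0310 = 8.8937 °P
Cal = (6.9·2.0094 + 4·(8.8937−0.1))·1.032·3.55

179.6622 kcal


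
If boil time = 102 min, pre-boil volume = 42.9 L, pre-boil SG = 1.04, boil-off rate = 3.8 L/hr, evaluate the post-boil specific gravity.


V_post = V_pre − rate·(t/60);  SG_post = 1 + (SG_pre−1)·V_pre/V_post
V_post = 42.9 − 3.8·(102/60) = 36.4400
SG_post = 1 + (1.04 − 1)·42.9/36.4400

1.0471


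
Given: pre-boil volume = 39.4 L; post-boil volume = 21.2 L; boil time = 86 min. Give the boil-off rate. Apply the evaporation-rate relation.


rate = (V_pre − V_post) / (t_min/60)
rate = (39.4 − 21.2) / (86/60)

12.6977 L/hr


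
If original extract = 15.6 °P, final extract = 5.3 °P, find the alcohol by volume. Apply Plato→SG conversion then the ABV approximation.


SG = 259/(259 − P);  ABV = (OG − FG)·131.25
OG = 259/(259 − 15.6) = 1.0641
FG = 259/(259 − 5.3) = 1.0209
ABV = (1.0641 − 1.0209)·131.25

5.6702 % ABV


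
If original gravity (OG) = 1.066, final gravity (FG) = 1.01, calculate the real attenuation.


AA = (OG−FG)/(OG−1)·100;  RA = AA·0.8192
AA = (1.066 − 1.01)/(1.066 − 1)·100 = 84.8485
RA = 84.8485·0.8192

69.5079 %


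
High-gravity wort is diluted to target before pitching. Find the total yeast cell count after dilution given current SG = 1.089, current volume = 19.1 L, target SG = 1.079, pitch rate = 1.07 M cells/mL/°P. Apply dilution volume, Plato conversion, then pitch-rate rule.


V_w = V·((SG_c−1)/(SG_t−1)−1);  °P = 259 − 259/SG_t;  cells = rate·(V+V_w)·°P
V_w = 19.1·((1.089−1)/(1.079−1)−1) = 2.4177
V_final = 19.1 + 2.4177 = 21.5177
°P = 259 − 259/1.079 = 18.9629
cells = 1.07·21.5177·18.9629

436.6017 billion cells


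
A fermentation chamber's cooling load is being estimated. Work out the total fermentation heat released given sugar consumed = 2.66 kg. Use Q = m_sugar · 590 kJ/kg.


Q = 2.66 · 590

1569.4000 kJ


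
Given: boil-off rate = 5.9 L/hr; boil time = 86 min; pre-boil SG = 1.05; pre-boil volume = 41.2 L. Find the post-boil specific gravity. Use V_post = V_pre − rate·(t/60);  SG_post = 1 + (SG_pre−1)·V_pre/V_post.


V_post = 41.2 − 5.9·(86/60) = 32.7433
SG_post = 1 + (1.05 − 1)·41.2/32.7433

1.0629


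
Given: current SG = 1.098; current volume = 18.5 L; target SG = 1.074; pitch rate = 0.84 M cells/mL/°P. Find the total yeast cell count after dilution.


V_w = V·((SG_c−1)/(SG_t−1)−1);  °P = 259 − 259/SG_t;  cells = rate·(V+V_w)·°P
V_w = 18.5·((1.098−1)/(1.074−1)−1) = 6.0000
V_final = 18.5 + 6.0000 = 24.5000
°P = 259 − 259/1.074 = 17.8454
cells = 0.84·24.5000·17.8454

367.2591 billion cells


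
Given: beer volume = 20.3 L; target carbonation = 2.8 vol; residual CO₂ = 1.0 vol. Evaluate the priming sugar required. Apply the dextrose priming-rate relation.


sugar = (target − residual)·4.0·V
sugar = (2.8 − 1.0)·4.0·20.3

146.1600 g


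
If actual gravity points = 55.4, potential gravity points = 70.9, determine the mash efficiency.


efficiency = actual / potential × 100
efficiency = 55.4 / 70.9 × 100

78.1382 %


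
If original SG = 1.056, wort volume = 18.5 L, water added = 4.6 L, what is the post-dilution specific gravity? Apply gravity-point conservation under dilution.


SG_new = 1 + (SG_old − 1)·V_old/(V_old + V_water)
pts = (1.056 − 1)·1000·18.5/(18.5 + 4.6) = 44.8485
SG_new = 1 + 44.8485/1000

1.0448


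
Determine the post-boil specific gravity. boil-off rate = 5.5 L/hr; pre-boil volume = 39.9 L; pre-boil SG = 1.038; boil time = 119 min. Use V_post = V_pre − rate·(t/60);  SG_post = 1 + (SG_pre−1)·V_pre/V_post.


V_post = 39.9 − 5.5·(119/60) = 28.9917
SG_post = 1 + (1.038 − 1)·39.9/28.9917

1.0523


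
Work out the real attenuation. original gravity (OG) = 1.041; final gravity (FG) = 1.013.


AA = (OG−FG)/(OG−1)·100;  RA = AA·0.8192
AA = (1.041 − 1.013)/(1.041 − 1)·100 = 68.2927
RA = 68.2927·0.8192

55.9454 %


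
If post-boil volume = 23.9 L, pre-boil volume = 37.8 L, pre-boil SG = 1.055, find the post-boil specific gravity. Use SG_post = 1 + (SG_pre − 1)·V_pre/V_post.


pts_pre = (1.055 − 1)·1000 = 55.0000
pts_post = 55.0000·37.8/23.9 = 86.9874
SG_post = 1 + 86.9874/1000

1.0870


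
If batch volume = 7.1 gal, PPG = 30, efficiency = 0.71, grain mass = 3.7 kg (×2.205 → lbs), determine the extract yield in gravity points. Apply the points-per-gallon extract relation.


points = lbs × PPG × eff / vol
lbs = 3.7 × 2.205 = 8.1585
points = 8.1585 × 30 × 0.71 / 7.1

24.4755 points


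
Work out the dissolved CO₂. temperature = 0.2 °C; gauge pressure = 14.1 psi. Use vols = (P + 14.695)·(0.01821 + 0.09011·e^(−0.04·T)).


vols = (14.1 + 14.695)·(0.01821 + 0.09011·e^(−0.04·0.2))

3.0984 volumes


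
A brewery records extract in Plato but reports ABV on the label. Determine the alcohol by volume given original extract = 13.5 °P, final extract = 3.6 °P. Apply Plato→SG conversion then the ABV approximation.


SG = 259/(259 − P);  ABV = (OG − FG)·131.25
OG = 259/(259 − 13.5) = 1.0550
FG = 259/(259 − 3.6) = 1.0141
ABV = (1.0550 − 1.0141)·131.25

5.3674 % ABV


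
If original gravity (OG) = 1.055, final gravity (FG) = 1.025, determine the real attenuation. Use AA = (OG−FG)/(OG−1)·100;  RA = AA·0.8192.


AA = (1.055 − 1.025)/(1.055 − 1)·100 = 54.5455
RA = 54.5455·0.8192

44.6836 %


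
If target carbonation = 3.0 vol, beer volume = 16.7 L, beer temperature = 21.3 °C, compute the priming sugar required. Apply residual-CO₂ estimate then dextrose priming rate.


residual = 14.695·(0.01821 + 0.09011·e^(−0.04·T));  sugar = (target − residual)·4.0·V
residual = 14.695·(0.01821 + 0.09011·e^(−0.04·21.3)) = 0.8324
sugar = (3.0 − 0.8324)·4.0·16.7

144.7934 g


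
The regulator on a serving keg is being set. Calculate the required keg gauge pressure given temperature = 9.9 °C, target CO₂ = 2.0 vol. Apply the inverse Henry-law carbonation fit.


psi = vols/(0.01821 + 0.09011·e^(−0.04·T)) − 14.695
psi = 2.0/(0.01821 + 0.09011·e^(−0.04·9.9)) − 14.695

10.6681 psi


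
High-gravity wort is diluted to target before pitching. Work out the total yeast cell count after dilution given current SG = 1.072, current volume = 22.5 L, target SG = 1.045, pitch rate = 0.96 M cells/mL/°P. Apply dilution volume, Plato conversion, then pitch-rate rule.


V_w = V·((SG_c−1)/(SG_t−1)−1);  °P = 259 − 259/SG_t;  cells = rate·(V+V_w)·°P
V_w = 22.5·((1.072−1)/(1.045−1)−1) = 13.5000
V_final = 22.5 + 13.5000 = 36.0000
°P = 259 − 259/1.045 = 11.1531
cells = 0.96·36.0000·11.1531

385.4515 billion cells


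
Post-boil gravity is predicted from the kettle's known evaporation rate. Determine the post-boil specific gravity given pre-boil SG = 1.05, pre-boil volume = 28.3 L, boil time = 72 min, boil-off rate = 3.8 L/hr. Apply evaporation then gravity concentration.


V_post = V_pre − rate·(t/60);  SG_post = 1 + (SG_pre−1)·V_pre/V_post
V_post = 28.3 − 3.8·(72/60) = 23.7400
SG_post = 1 + (1.05 − 1)·28.3/23.7400

1.0596


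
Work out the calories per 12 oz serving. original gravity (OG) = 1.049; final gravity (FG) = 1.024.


ABW = (OG−FG)·131.25·0.79/FG;  °P = 259 − 259/SG (for OG→OE and FG→AE);  RE = 0.1808·OE + 0.8192·AE;  Cal = (6.9·ABW + 4·(RE−0.1))·FG·3.55
ABW = (1.049 − 1.024)·131.25·0.79/1.024 = 2.5314
OE = 259 − 259/1.049 = 12.0982 °P
AE = 259 − 259/1.024 = 6.0703 °P
RE = 0.1808·12.0982 + 0.8192·6.0703 = 7.1602 °P
Cal = (6.9·2.5314 + 4·(7.1602−0.1))·1.024·3.55

166.1559 kcal


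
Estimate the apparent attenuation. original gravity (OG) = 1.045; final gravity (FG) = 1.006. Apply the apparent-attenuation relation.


AA = (OG − FG)/(OG − 1) · 100
AA = (1.045 − 1.006)/(1.045 − 1) · 100

86.6667 %


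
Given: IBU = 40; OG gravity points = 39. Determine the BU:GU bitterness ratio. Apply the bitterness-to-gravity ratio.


BU:GU = IBU / OG_points
BU:GU = 40 / 39

1.0256


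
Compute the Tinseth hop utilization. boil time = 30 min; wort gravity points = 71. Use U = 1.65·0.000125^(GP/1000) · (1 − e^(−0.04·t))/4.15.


bigness = 1.65·0.000125^(71/1000) = 0.8717
boil_factor = (1 − e^(−0.04·30))/4.15 = 0.1684
U = 0.8717 · 0.1684

0.1468


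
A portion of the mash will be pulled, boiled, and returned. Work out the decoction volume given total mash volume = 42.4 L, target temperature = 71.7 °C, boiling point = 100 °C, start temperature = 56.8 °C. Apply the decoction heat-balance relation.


V_dec = V_total·(T_target − T_start)/(T_boil − T_start)
V_dec = 42.4·(71.7 − 56.8)/(100 − 56.8)

14.6241 L


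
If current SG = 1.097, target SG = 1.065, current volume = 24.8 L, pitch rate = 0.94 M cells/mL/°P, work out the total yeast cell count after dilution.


V_w = V·((SG_c−1)/(SG_t−1)−1);  °P = 259 − 259/SG_t;  cells = rate·(V+V_w)·°P
V_w = 24.8·((1.097−1)/(1.065−1)−1) = 12.2092
V_final = 24.8 + 12.2092 = 37.0092
°P = 259 − 259/1.065 = 15.8075
cells = 0.94·37.0092·15.8075

549.9224 billion cells


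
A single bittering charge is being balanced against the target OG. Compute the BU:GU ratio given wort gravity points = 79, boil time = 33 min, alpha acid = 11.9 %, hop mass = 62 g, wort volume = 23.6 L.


U = 1.65·0.000125^(GP/1000)·(1−e^(−0.04t))/4.15;  IBU = (α/100)·m·U·1000/V;  BU:GU = IBU/GP
U = 1.65·0.000125^(79/1000)·(1−e^(−0.04·33))/4.15 = 0.1433
IBU = (11.9/100)·62·0.1433·1000/23.6 = 44.7860
BU:GU = 44.7860/79

0.5669


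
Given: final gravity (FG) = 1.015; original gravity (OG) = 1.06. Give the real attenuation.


AA = (OG−FG)/(OG−1)·100;  RA = AA·0.8192
AA = (1.06 − 1.015)/(1.06 − 1)·100 = 75.0000
RA = 75.0000·0.8192

61.4400 %


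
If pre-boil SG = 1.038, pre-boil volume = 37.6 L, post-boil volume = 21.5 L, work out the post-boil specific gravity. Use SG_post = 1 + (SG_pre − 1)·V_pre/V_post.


pts_pre = (1.038 − 1)·1000 = 38.0000
pts_post = 38.0000·37.6/21.5 = 66.4558
SG_post = 1 + 66.4558/1000

1.0665


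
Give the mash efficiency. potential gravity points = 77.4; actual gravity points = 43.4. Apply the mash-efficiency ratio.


efficiency = actual / potential × 100
efficiency = 43.4 / 77.4 × 100

56.0724 %


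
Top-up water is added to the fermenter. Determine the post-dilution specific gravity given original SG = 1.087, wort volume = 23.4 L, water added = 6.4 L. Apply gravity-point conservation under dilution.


SG_new = 1 + (SG_old − 1)·V_old/(V_old + V_water)
pts = (1.087 − 1)·1000·23.4/(23.4 + 6.4) = 68.3154
SG_new = 1 + 68.3154/1000

1.0683


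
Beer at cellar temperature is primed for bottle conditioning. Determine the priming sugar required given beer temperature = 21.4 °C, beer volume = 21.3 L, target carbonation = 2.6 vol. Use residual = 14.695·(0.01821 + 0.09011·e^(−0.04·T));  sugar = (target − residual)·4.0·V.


residual = 14.695·(0.01821 + 0.09011·e^(−0.04·21.4)) = 0.8302
sugar = (2.6 − 0.8302)·4.0·21.3

150.7888 g


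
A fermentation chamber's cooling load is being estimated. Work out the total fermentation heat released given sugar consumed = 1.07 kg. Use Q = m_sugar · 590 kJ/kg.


Q = 1.07 · 590

631.3000 kJ


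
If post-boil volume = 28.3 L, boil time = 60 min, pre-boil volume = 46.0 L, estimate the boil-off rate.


rate = (V_pre − V_post) / (t_min/60)
rate = (46.0 − 28.3) / (60/60)

17.7000 L/hr


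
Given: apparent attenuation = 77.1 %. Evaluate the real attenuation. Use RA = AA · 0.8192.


RA = 77.1 · 0.8192

63.1603 %


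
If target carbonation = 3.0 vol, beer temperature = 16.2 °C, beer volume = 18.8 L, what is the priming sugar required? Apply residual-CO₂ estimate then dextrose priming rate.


residual = 14.695·(0.01821 + 0.09011·e^(−0.04·T));  sugar = (target − residual)·4.0·V
residual = 14.695·(0.01821 + 0.09011·e^(−0.04·16.2)) = 0.9603
sugar = (3.0 − 0.9603)·4.0·18.8

153.3888 g


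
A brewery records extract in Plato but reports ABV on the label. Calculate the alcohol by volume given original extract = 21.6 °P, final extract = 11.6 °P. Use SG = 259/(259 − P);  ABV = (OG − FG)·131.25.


OG = 259/(259 − 21.6) = 1.0910
FG = 259/(259 − 11.6) = 1.0469
ABV = (1.0910 − 1.0469)·131.25

5.7879 % ABV


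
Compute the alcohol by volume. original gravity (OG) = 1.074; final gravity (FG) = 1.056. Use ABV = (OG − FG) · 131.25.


ABV = (1.074 − 1.056) · 131.25

2.3625 % ABV


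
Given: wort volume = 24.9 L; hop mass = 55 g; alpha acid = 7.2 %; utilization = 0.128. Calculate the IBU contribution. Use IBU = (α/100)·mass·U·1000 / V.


IBU = (7.2/100)·55·0.128·1000 / 24.9

20.3566 IBU


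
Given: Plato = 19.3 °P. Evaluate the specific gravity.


SG = 259/(259 − P)
SG = 259/(259 − 19.3)

1.0805


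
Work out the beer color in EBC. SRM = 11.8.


EBC = SRM · 1.97
EBC = 11.8 · 1.97

23.2460 EBC


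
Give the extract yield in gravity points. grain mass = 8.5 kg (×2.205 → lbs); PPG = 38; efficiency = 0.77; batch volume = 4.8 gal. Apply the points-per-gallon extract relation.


points = lbs × PPG × eff / vol
lbs = 8.5 × 2.205 = 18.7425
points = 18.7425 × 38 × 0.77 / 4.8

114.2512 points


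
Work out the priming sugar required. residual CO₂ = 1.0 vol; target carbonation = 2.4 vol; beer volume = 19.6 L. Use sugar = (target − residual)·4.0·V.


sugar = (2.4 − 1.0)·4.0·19.6

109.7600 g


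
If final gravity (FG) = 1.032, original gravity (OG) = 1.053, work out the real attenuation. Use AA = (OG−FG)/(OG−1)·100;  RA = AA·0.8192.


AA = (1.053 − 1.032)/(1.053 − 1)·100 = 39.6226
RA = 39.6226·0.8192

32.4589 %


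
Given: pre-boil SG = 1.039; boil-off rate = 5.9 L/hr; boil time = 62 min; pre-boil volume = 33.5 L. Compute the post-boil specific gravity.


V_post = V_pre − rate·(t/60);  SG_post = 1 + (SG_pre−1)·V_pre/V_post
V_post = 33.5 − 5.9·(62/60) = 27.4033
SG_post = 1 + (1.039 − 1)·33.5/27.4033

1.0477


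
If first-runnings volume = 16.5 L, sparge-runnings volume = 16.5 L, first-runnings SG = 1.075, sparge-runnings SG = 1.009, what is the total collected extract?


total = Σ (SG_i − 1)·1000·V_i
first = (1.075 − 1)·1000·16.5 = 1237.5000
sparge = (1.009 − 1)·1000·16.5 = 148.5000
total = 1237.5000 + 148.5000

1386.0000 gravity·L
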